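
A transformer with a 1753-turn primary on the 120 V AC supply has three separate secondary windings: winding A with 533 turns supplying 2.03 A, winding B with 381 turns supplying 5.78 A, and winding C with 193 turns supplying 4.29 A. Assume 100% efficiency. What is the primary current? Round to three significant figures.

V_A = 120 × 533/1753 = 36.486 V; V_B = 120 × 381/1753 = 26.081 V; V_C = 120 × 193/1753 = 13.212 V.
P_out = V_A I_A + V_B I_B + V_C I_C = 36.486×2.03 + 26.081×5.78 + 13.212×4.29 = 74.067 + 150.75 + 56.678 = 281.49 W.
Ideal ⇒ P_in = P_out, so I_p = P_out/V_p = 281.49/120 = 2.35 A.

I_p ≈ 2.35 A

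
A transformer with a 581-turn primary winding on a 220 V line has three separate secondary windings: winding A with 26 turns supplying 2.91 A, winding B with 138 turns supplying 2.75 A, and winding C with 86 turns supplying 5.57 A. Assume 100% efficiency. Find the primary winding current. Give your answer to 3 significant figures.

I_p ≈ 1.61 A

V_A = 220 × 26/581 = 9.8451 V; V_B = 220 × 138/581 = 52.255 V; V_C = 220 × 86/581 = 32.565 V.
P_out = V_A I_A + V_B I_B + V_C I_C = 9.8451×2.91 + 52.255×2.75 + 32.565×5.57 = 28.649 + 143.70 + 181.38 = 353.73 W.
Ideal ⇒ P_in = P_out, so I_p = P_out/V_p = 353.73/220 = 1.61 A.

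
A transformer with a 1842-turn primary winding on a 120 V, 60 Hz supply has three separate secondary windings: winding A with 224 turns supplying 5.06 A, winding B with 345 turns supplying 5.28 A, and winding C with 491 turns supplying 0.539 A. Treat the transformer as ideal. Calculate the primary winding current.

V_A = 120 × 224/1842 = 14.593 V; V_B = 120 × 345/1842 = 22.476 V; V_C = 120 × 491/1842 = 31.987 V.
P_out = V_A I_A + V_B I_B + V_C I_C = 14.593×5.06 + 22.476×5.28 + 31.987×0.539 = 73.840 + 118.67 + 17.241 = 209.75 W.
Ideal ⇒ P_in = P_out, so I_p = P_out/V_p = 209.75/120 = 1.75 A.

I_p ≈ 1.75 A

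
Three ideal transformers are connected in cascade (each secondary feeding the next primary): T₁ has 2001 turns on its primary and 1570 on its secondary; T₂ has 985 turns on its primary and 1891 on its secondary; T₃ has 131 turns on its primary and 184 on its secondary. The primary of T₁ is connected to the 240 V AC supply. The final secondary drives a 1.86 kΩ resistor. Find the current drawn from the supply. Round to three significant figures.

After T₁: V = 240.00 × 1570/2001 = 188.31 V.
After T₂: V = 188.31 × 1891/985 = 361.51 V.
After T₃: V = 361.51 × 184/131 = 507.77 V.
I_load = 507.77/1860 = 0.27299 A, so P_out = 507.77 × 0.27299 = 138.62 W.
All ideal ⇒ P_in = P_out, so I_supply = 138.62/240 = 0.578 A.

I_supply ≈ 0.578 A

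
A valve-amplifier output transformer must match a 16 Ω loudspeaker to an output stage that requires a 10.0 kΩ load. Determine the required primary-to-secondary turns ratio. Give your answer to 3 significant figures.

Z_p/Z_s = (N_p/N_s)², so N_p/N_s = √(10000/16) = √625 = 25.0.

N_p/N_s ≈ 25.0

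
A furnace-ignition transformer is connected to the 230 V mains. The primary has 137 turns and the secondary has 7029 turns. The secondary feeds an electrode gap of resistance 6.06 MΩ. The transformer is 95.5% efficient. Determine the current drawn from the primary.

I_p ≈ 0.105 A

V_s = 230 × 7029/137 = 11801 V.
I_s = V_s/R = 11801/(6.06×10^6) = 0.0019473 A.
P_out = V_s I_s = 11801 × 0.0019473 = 22.979 W.
P_in = P_out/η = 22.979/0.955 = 24.062 W.
I_p = P_in/V_p = 24.062/230 = 0.105 A.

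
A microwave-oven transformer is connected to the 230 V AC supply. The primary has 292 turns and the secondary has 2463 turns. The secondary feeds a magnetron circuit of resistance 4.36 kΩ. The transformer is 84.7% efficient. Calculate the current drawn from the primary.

I_p ≈ 4.43 A

V_s = 230 × 2463/292 = 1940.0 V.
I_s = V_s/R = 1940.0/4360 = 0.44496 A.
P_out = V_s I_s = 1940.0 × 0.44496 = 863.24 W.
P_in = P_out/η = 863.24/0.847 = 1019.2 W.
I_p = P_in/V_p = 1019.2/230 = 4.43 A.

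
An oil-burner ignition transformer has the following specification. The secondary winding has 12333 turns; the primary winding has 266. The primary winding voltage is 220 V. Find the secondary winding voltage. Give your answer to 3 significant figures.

V_s/V_p = N_s/N_p, so V_s = 220 × 12333/266 = 10200 V.

V_s ≈ 10200 V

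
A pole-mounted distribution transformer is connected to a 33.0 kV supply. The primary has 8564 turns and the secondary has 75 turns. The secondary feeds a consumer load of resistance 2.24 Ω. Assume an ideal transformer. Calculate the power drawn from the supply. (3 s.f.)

P ≈ 37300 W

V_s = V_p × N_s/N_p = 33000 × 75/8564 = 289.00 V.
I_s = V_s/R = 289.00/2.24 = 129.02 A.
I_p = I_s × N_s/N_p = 129.02 × 75/8564 = 1.1299 A.
P = V_p I_p = 33000 × 1.1299 = 37300 W.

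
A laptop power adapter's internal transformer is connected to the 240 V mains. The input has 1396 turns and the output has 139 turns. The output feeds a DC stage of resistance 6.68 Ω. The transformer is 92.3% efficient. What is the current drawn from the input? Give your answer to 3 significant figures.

I_in ≈ 0.386 A

V_out = 240 × 139/1396 = 23.897 V.
I_out = V_out/R = 23.897/6.68 = 3.5774 A.
P_out = V_out I_out = 23.897 × 3.5774 = 85.488 W.
P_in = P_out/η = 85.488/0.923 = 92.620 W.
I_in = P_in/V_in = 92.620/240 = 0.386 A.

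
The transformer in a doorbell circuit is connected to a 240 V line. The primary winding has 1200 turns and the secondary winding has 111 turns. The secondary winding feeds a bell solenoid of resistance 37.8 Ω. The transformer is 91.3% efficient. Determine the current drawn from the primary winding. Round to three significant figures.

V_s = 240 × 111/1200 = 22.200 V.
I_s = V_s/R = 22.200/37.8 = 0.58730 A.
P_out = V_s I_s = 22.200 × 0.58730 = 13.038 W.
P_in = P_out/η = 13.038/0.913 = 14.280 W.
I_p = P_in/V_p = 14.280/240 = 0.0595 A.

I_p ≈ 0.0595 A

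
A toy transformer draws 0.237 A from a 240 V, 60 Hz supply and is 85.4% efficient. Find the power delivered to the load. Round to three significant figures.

P_in = V_p I_p = 240 × 0.237 = 56.880 W.
P_out = η P_in = 0.854 × 56.880 = 48.6 W.

P_out ≈ 48.6 W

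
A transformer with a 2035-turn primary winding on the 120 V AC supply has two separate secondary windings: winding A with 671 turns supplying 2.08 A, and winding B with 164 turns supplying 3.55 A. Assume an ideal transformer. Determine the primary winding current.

I_p ≈ 0.972 A

V_A = 120 × 671/2035 = 39.568 V; V_B = 120 × 164/2035 = 9.6708 V.
P_out = V_A I_A + V_B I_B = 39.568×2.08 + 9.6708×3.55 = 82.301 + 34.331 = 116.63 W.
Ideal ⇒ P_in = P_out, so I_p = P_out/V_p = 116.63/120 = 0.972 A.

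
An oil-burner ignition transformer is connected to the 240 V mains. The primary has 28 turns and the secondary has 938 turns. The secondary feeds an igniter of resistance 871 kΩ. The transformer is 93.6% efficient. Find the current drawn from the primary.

I_p ≈ 0.330 A

V_s = 240 × 938/28 = 8040.0 V.
I_s = V_s/R = 8040.0/871000 = 0.0092308 A.
P_out = V_s I_s = 8040.0 × 0.0092308 = 74.215 W.
P_in = P_out/η = 74.215/0.936 = 79.290 W.
I_p = P_in/V_p = 79.290/240 = 0.330 A.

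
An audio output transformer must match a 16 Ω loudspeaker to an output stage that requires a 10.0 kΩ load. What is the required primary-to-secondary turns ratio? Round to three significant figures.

N_p/N_s ≈ 25.0

Z_p/Z_s = (N_p/N_s)², so N_p/N_s = √(10000/16) = √625 = 25.0.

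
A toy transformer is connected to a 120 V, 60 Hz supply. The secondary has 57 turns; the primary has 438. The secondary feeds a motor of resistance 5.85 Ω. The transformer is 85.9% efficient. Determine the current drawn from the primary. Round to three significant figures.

V_s = 120 × 57/438 = 15.616 V.
I_s = V_s/R = 15.616/5.85 = 2.6695 A.
P_out = V_s I_s = 15.616 × 2.6695 = 41.688 W.
P_in = P_out/η = 41.688/0.859 = 48.531 W.
I_p = P_in/V_p = 48.531/120 = 0.404 A.

I_p ≈ 0.404 A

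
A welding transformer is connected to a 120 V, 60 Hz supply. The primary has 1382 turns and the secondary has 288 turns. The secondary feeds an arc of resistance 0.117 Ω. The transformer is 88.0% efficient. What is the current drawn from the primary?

V_s = 120 × 288/1382 = 25.007 V.
I_s = V_s/R = 25.007/0.117 = 213.74 A.
P_out = V_s I_s = 25.007 × 213.74 = 5345.0 W.
P_in = P_out/η = 5345.0/0.880 = 6073.8 W.
I_p = P_in/V_p = 6073.8/120 = 50.6 A.

I_p ≈ 50.6 A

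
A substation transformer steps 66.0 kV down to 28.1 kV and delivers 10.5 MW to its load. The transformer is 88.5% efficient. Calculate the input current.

I_in ≈ 180 A

P_in = P_out/η = 1.05×10^7/0.885 = 1.1864×10^7 W.
I_in = P_in/V_in = 1.1864×10^7/66000 = 180 A.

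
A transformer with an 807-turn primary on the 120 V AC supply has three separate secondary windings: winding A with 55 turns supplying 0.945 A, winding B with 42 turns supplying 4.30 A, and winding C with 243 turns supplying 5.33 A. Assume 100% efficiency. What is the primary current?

I_p ≈ 1.89 A

V_A = 120 × 55/807 = 8.1784 V; V_B = 120 × 42/807 = 6.2454 V; V_C = 120 × 243/807 = 36.134 V.
P_out = V_A I_A + V_B I_B + V_C I_C = 8.1784×0.945 + 6.2454×4.30 + 36.134×5.33 = 7.7286 + 26.855 + 192.59 = 227.18 W.
Ideal ⇒ P_in = P_out, so I_p = P_out/V_p = 227.18/120 = 1.89 A.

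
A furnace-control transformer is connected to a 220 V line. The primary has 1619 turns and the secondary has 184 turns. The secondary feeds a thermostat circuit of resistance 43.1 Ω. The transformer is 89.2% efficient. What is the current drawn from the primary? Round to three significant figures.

I_p ≈ 0.0739 A

V_s = 220 × 184/1619 = 25.003 V.
I_s = V_s/R = 25.003/43.1 = 0.58012 A.
P_out = V_s I_s = 25.003 × 0.58012 = 14.505 W.
P_in = P_out/η = 14.505/0.892 = 16.261 W.
I_p = P_in/V_p = 16.261/220 = 0.0739 A.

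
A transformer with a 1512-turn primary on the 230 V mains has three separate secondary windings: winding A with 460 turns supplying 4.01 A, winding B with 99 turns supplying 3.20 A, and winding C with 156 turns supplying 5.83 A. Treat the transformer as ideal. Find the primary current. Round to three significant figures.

V_A = 230 × 460/1512 = 69.974 V; V_B = 230 × 99/1512 = 15.060 V; V_C = 230 × 156/1512 = 23.730 V.
P_out = V_A I_A + V_B I_B + V_C I_C = 69.974×4.01 + 15.060×3.20 + 23.730×5.83 = 280.59 + 48.190 + 138.35 = 467.13 W.
Ideal ⇒ P_in = P_out, so I_p = P_out/V_p = 467.13/230 = 2.03 A.

I_p ≈ 2.03 A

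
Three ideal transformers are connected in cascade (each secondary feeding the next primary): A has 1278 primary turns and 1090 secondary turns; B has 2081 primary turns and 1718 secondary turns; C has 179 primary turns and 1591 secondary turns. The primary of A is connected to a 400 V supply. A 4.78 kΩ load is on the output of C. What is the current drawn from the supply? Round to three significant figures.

I_supply ≈ 3.28 A

After A: V = 400.00 × 1090/1278 = 341.16 V.
After B: V = 341.16 × 1718/2081 = 281.65 V.
After C: V = 281.65 × 1591/179 = 2503.4 V.
I_load = 2503.4/4780 = 0.52372 A, so P_out = 2503.4 × 0.52372 = 1311.1 W.
All ideal ⇒ P_in = P_out, so I_supply = 1311.1/400 = 3.28 A.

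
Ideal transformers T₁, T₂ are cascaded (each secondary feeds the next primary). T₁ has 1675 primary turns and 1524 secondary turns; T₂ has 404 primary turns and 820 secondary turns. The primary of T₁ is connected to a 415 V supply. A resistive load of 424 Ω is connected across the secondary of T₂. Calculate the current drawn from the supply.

I_supply ≈ 3.34 A

After T₁: V = 415.00 × 1524/1675 = 377.59 V.
After T₂: V = 377.59 × 820/404 = 766.39 V.
I_load = 766.39/424 = 1.8075 A, so P_out = 766.39 × 1.8075 = 1385.3 W.
All ideal ⇒ P_in = P_out, so I_supply = 1385.3/415 = 3.34 A.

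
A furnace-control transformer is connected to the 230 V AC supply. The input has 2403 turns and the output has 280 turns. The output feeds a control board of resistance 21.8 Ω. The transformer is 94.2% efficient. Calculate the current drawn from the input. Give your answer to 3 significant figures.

V_out = 230 × 280/2403 = 26.800 V.
I_out = V_out/R = 26.800/21.8 = 1.2294 A.
P_out = V_out I_out = 26.800 × 1.2294 = 32.946 W.
P_in = P_out/η = 32.946/0.942 = 34.975 W.
I_in = P_in/V_in = 34.975/230 = 0.152 A.

I_in ≈ 0.152 A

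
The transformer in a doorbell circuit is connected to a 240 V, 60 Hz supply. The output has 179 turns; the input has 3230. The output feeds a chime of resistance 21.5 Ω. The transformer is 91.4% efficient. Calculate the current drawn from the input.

V_out = 240 × 179/3230 = 13.300 V.
I_out = V_out/R = 13.300/21.5 = 0.61862 A.
P_out = V_out I_out = 13.300 × 0.61862 = 8.2278 W.
P_in = P_out/η = 8.2278/0.914 = 9.0020 W.
I_in = P_in/V_in = 9.0020/240 = 0.0375 A.

I_in ≈ 0.0375 A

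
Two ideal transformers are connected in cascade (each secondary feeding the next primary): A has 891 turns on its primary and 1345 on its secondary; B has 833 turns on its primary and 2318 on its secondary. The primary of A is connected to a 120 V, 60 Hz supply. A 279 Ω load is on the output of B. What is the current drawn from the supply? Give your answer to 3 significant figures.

After A: V = 120.00 × 1345/891 = 181.14 V.
After B: V = 181.14 × 2318/833 = 504.07 V.
I_load = 504.07/279 = 1.8067 A, so P_out = 504.07 × 1.8067 = 910.72 W.
All ideal ⇒ P_in = P_out, so I_supply = 910.72/120 = 7.59 A.

I_supply ≈ 7.59 A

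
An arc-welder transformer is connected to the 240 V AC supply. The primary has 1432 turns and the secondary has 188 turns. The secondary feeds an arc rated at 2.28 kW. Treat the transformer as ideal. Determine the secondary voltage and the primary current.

V_s ≈ 31.5 V, I_p ≈ 9.50 A

V_s = V_p × N_s/N_p = 240 × 188/1432 = 31.508 V.
I_s = P/V_s = 2280/31.508 = 72.362 A.
I_p = I_s × N_s/N_p = 72.362 × 188/1432 = 9.50 A.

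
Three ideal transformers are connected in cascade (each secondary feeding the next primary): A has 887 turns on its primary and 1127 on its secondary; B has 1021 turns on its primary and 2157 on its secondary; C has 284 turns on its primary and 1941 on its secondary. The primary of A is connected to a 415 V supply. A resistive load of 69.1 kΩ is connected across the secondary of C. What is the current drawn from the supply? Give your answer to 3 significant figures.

After A: V = 415.00 × 1127/887 = 527.29 V.
After B: V = 527.29 × 2157/1021 = 1114.0 V.
After C: V = 1114.0 × 1941/284 = 7613.4 V.
I_load = 7613.4/69100 = 0.11018 A, so P_out = 7613.4 × 0.11018 = 838.85 W.
All ideal ⇒ P_in = P_out, so I_supply = 838.85/415 = 2.02 A.

I_supply ≈ 2.02 A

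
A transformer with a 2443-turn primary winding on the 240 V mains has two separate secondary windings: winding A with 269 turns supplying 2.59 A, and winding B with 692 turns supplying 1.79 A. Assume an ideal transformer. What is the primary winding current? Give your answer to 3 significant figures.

I_p ≈ 0.792 A

V_A = 240 × 269/2443 = 26.427 V; V_B = 240 × 692/2443 = 67.982 V.
P_out = V_A I_A + V_B I_B = 26.427×2.59 + 67.982×1.79 = 68.445 + 121.69 = 190.13 W.
Ideal ⇒ P_in = P_out, so I_p = P_out/V_p = 190.13/240 = 0.792 A.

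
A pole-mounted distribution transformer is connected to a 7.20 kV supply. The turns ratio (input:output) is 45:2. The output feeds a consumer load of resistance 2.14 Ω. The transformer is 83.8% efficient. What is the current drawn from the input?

V_out = 7200 × 2/45 = 320.00 V.
I_out = V_out/R = 320.00/2.14 = 149.53 A.
P_out = V_out I_out = 320.00 × 149.53 = 47850 W.
P_in = P_out/η = 47850/0.838 = 57101 W.
I_in = P_in/V_in = 57101/7200 = 7.93 A.

I_in ≈ 7.93 A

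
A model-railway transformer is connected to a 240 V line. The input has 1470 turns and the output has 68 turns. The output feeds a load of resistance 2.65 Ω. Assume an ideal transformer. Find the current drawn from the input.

I_in ≈ 0.194 A

V_out = V_in × N_out/N_in = 240 × 68/1470 = 11.102 V.
I_out = V_out/R = 11.102/2.65 = 4.1894 A.
For an ideal transformer I_in N_in = I_out N_out, so I_in = 4.1894 × 68/1470 = 0.194 A.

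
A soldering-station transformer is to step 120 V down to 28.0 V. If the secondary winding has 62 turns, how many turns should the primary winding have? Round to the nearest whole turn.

N_p = 266 turns

N_p/N_s = V_p/V_s, so N_p = 62 × 120/28.0 = 265.7 ≈ 266 turns.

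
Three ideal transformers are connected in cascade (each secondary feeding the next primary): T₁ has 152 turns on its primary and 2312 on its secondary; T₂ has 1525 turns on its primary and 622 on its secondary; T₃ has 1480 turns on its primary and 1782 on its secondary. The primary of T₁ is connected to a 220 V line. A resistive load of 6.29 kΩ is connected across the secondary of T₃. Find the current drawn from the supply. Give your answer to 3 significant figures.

Secondary of T₁: V = 220.00 × 2312/152 = 3346.3 V.
Secondary of T₂: V = 3346.3 × 622/1525 = 1364.9 V.
Secondary of T₃: V = 1364.9 × 1782/1480 = 1643.4 V.
I_load = 1643.4/6290 = 0.26127 A, so P_out = 1643.4 × 0.26127 = 429.35 W.
All ideal ⇒ P_in = P_out, so I_supply = 429.35/220 = 1.95 A.

I_supply ≈ 1.95 A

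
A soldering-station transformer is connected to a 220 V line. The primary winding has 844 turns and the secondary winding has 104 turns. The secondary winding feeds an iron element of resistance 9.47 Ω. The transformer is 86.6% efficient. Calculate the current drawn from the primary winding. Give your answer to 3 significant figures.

V_s = 220 × 104/844 = 27.109 V.
I_s = V_s/R = 27.109/9.47 = 2.8626 A.
P_out = V_s I_s = 27.109 × 2.8626 = 77.603 W.
P_in = P_out/η = 77.603/0.866 = 89.611 W.
I_p = P_in/V_p = 89.611/220 = 0.407 A.

I_p ≈ 0.407 A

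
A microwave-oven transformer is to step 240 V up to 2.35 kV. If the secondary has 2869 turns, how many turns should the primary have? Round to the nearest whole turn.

N_p/N_s = V_p/V_s, so N_p = 2869 × 240/2350 = 293.0 ≈ 293 turns.

N_p = 293 turns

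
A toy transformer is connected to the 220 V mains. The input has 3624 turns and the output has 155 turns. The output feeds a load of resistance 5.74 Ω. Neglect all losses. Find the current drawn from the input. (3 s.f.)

I_in ≈ 0.0701 A

V_out = V_in × N_out/N_in = 220 × 155/3624 = 9.4095 V.
I_out = V_out/R = 9.4095/5.74 = 1.6393 A.
For an ideal transformer I_in N_in = I_out N_out, so I_in = 1.6393 × 155/3624 = 0.0701 A.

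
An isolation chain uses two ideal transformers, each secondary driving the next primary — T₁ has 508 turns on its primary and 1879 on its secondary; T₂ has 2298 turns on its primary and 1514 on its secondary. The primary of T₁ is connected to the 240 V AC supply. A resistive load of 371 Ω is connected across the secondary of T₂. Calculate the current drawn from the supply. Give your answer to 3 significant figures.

I_supply ≈ 3.84 A

After T₁: V = 240.00 × 1879/508 = 887.72 V.
After T₂: V = 887.72 × 1514/2298 = 584.86 V.
I_load = 584.86/371 = 1.5764 A, so P_out = 584.86 × 1.5764 = 921.99 W.
All ideal ⇒ P_in = P_out, so I_supply = 921.99/240 = 3.84 A.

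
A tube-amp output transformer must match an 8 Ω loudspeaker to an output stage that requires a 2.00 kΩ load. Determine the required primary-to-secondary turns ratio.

N_p/N_s ≈ 15.8

Z_p/Z_s = (N_p/N_s)², so N_p/N_s = √(2000/8) = √250 = 15.8.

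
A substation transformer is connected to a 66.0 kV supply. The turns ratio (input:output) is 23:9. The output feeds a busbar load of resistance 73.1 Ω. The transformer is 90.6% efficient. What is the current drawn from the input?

V_out = 66000 × 9/23 = 25826 V.
I_out = V_out/R = 25826/73.1 = 353.30 A.
P_out = V_out I_out = 25826 × 353.30 = 9.1243×10^6 W.
P_in = P_out/η = 9.1243×10^6/0.906 = 1.0071×10^7 W.
I_in = P_in/V_in = 1.0071×10^7/66000 = 153 A.

I_in ≈ 153 A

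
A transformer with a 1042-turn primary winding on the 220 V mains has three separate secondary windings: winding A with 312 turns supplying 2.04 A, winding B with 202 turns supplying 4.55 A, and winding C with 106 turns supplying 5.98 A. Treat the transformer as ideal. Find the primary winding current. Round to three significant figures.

I_p ≈ 2.10 A

V_A = 220 × 312/1042 = 65.873 V; V_B = 220 × 202/1042 = 42.649 V; V_C = 220 × 106/1042 = 22.380 V.
P_out = V_A I_A + V_B I_B + V_C I_C = 65.873×2.04 + 42.649×4.55 + 22.380×5.98 = 134.38 + 194.05 + 133.83 = 462.27 W.
Ideal ⇒ P_in = P_out, so I_p = P_out/V_p = 462.27/220 = 2.10 A.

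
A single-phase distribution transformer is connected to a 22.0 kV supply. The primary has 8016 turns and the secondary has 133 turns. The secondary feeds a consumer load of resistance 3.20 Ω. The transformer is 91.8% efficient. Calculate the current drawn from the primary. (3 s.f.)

I_p ≈ 2.06 A

V_s = 22000 × 133/8016 = 365.02 V.
I_s = V_s/R = 365.02/3.20 = 114.07 A.
P_out = V_s I_s = 365.02 × 114.07 = 41637 W.
P_in = P_out/η = 41637/0.918 = 45357 W.
I_p = P_in/V_p = 45357/22000 = 2.06 A.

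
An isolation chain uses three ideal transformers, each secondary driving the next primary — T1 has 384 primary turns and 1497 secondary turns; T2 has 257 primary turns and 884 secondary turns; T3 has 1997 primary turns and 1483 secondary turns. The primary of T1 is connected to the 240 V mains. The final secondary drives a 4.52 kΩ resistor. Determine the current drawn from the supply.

After T1: V = 240.00 × 1497/384 = 935.62 V.
After T2: V = 935.62 × 884/257 = 3218.3 V.
After T3: V = 3218.3 × 1483/1997 = 2389.9 V.
I_load = 2389.9/4520 = 0.52874 A, so P_out = 2389.9 × 0.52874 = 1263.7 W.
All ideal ⇒ P_in = P_out, so I_supply = 1263.7/240 = 5.27 A.

I_supply ≈ 5.27 A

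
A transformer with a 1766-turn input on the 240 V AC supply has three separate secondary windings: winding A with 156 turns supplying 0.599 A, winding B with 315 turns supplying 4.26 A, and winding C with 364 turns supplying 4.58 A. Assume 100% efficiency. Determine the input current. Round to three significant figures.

I_in ≈ 1.76 A

V_A = 240 × 156/1766 = 21.200 V; V_B = 240 × 315/1766 = 42.809 V; V_C = 240 × 364/1766 = 49.468 V.
P_out = V_A I_A + V_B I_B + V_C I_C = 21.200×0.599 + 42.809×4.26 + 49.468×4.58 = 12.699 + 182.36 + 226.56 = 421.63 W.
Ideal ⇒ P_in = P_out, so I_in = P_out/V_in = 421.63/240 = 1.76 A.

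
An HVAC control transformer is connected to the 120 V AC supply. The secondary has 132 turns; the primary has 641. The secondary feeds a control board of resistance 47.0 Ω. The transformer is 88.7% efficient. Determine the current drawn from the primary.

I_p ≈ 0.122 A

V_s = 120 × 132/641 = 24.711 V.
I_s = V_s/R = 24.711/47.0 = 0.52577 A.
P_out = V_s I_s = 24.711 × 0.52577 = 12.993 W.
P_in = P_out/η = 12.993/0.887 = 14.648 W.
I_p = P_in/V_p = 14.648/120 = 0.122 A.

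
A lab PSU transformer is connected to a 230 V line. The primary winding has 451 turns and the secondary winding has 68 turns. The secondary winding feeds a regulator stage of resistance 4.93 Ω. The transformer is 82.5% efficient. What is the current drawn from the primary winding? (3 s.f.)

I_p ≈ 1.29 A

V_s = 230 × 68/451 = 34.678 V.
I_s = V_s/R = 34.678/4.93 = 7.0342 A.
P_out = V_s I_s = 34.678 × 7.0342 = 243.93 W.
P_in = P_out/η = 243.93/0.825 = 295.68 W.
I_p = P_in/V_p = 295.68/230 = 1.29 A.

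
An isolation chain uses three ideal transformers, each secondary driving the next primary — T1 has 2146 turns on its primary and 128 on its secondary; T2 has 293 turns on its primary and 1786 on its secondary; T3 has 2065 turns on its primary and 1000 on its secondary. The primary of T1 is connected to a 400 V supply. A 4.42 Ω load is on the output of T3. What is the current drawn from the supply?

After T1: V = 400.00 × 128/2146 = 23.858 V.
After T2: V = 23.858 × 1786/293 = 145.43 V.
After T3: V = 145.43 × 1000/2065 = 70.426 V.
I_load = 70.426/4.42 = 15.934 A, so P_out = 70.426 × 15.934 = 1122.1 W.
All ideal ⇒ P_in = P_out, so I_supply = 1122.1/400 = 2.81 A.

I_supply ≈ 2.81 A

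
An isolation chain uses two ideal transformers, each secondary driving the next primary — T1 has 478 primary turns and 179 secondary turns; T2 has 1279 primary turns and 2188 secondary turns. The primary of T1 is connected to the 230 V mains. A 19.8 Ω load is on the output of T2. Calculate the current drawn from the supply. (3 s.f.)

I_supply ≈ 4.77 A

Secondary of T1: V = 230.00 × 179/478 = 86.130 V.
Secondary of T2: V = 86.130 × 2188/1279 = 147.34 V.
I_load = 147.34/19.8 = 7.4416 A, so P_out = 147.34 × 7.4416 = 1096.5 W.
All ideal ⇒ P_in = P_out, so I_supply = 1096.5/230 = 4.77 A.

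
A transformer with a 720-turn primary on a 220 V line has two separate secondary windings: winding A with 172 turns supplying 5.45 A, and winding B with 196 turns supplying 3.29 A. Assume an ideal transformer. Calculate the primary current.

V_A = 220 × 172/720 = 52.556 V; V_B = 220 × 196/720 = 59.889 V.
P_out = V_A I_A + V_B I_B = 52.556×5.45 + 59.889×3.29 = 286.43 + 197.03 = 483.46 W.
Ideal ⇒ P_in = P_out, so I_p = P_out/V_p = 483.46/220 = 2.20 A.

I_p ≈ 2.20 A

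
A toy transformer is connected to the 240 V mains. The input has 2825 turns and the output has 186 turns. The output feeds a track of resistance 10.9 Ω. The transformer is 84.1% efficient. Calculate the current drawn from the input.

V_out = 240 × 186/2825 = 15.802 V.
I_out = V_out/R = 15.802/10.9 = 1.4497 A.
P_out = V_out I_out = 15.802 × 1.4497 = 22.908 W.
P_in = P_out/η = 22.908/0.841 = 27.239 W.
I_in = P_in/V_in = 27.239/240 = 0.113 A.

I_in ≈ 0.113 A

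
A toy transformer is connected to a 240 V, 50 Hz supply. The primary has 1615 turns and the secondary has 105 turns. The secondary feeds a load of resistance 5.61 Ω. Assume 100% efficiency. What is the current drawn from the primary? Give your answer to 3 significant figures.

V_s = V_p × N_s/N_p = 240 × 105/1615 = 15.604 V.
I_s = V_s/R = 15.604/5.61 = 2.7814 A.
For an ideal transformer I_p N_p = I_s N_s, so I_p = 2.7814 × 105/1615 = 0.181 A.

I_p ≈ 0.181 A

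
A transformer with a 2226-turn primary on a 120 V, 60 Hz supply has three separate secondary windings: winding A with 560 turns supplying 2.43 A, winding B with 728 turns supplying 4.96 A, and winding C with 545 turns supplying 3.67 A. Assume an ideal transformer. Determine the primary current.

I_p ≈ 3.13 A

V_A = 120 × 560/2226 = 30.189 V; V_B = 120 × 728/2226 = 39.245 V; V_C = 120 × 545/2226 = 29.380 V.
P_out = V_A I_A + V_B I_B + V_C I_C = 30.189×2.43 + 39.245×4.96 + 29.380×3.67 = 73.358 + 194.66 + 107.82 = 375.84 W.
Ideal ⇒ P_in = P_out, so I_p = P_out/V_p = 375.84/120 = 3.13 A.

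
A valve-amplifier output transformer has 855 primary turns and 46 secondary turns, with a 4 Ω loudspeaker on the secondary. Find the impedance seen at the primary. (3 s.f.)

Z_p ≈ 1380 Ω

Z_p = (N_p/N_s)² × Z_s = (855/46)² × 4 = 1380 Ω.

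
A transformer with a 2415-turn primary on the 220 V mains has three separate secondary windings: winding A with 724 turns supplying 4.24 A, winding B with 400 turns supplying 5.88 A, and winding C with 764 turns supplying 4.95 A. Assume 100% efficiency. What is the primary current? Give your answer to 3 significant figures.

V_A = 220 × 724/2415 = 65.954 V; V_B = 220 × 400/2415 = 36.439 V; V_C = 220 × 764/2415 = 69.598 V.
P_out = V_A I_A + V_B I_B + V_C I_C = 65.954×4.24 + 36.439×5.88 + 69.598×4.95 = 279.65 + 214.26 + 344.51 = 838.42 W.
Ideal ⇒ P_in = P_out, so I_p = P_out/V_p = 838.42/220 = 3.81 A.

I_p ≈ 3.81 A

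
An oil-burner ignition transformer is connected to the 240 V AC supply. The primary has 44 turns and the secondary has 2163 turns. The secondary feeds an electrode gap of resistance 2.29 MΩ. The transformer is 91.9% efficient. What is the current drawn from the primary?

I_p ≈ 0.276 A

V_s = 240 × 2163/44 = 11798 V.
I_s = V_s/R = 11798/(2.29×10^6) = 0.0051520 A.
P_out = V_s I_s = 11798 × 0.0051520 = 60.785 W.
P_in = P_out/η = 60.785/0.919 = 66.142 W.
I_p = P_in/V_p = 66.142/240 = 0.276 A.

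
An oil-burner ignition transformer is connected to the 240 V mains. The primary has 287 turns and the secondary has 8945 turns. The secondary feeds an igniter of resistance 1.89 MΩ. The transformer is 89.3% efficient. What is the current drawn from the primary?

I_p ≈ 0.138 A

V_s = 240 × 8945/287 = 7480.1 V.
I_s = V_s/R = 7480.1/(1.89×10^6) = 0.0039577 A.
P_out = V_s I_s = 7480.1 × 0.0039577 = 29.604 W.
P_in = P_out/η = 29.604/0.893 = 33.152 W.
I_p = P_in/V_p = 33.152/240 = 0.138 A.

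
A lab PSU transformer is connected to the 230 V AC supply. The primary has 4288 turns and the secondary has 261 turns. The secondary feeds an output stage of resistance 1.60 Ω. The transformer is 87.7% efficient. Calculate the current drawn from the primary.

V_s = 230 × 261/4288 = 14.000 V.
I_s = V_s/R = 14.000/1.60 = 8.7497 A.
P_out = V_s I_s = 14.000 × 8.7497 = 122.49 W.
P_in = P_out/η = 122.49/0.877 = 139.67 W.
I_p = P_in/V_p = 139.67/230 = 0.607 A.

I_p ≈ 0.607 A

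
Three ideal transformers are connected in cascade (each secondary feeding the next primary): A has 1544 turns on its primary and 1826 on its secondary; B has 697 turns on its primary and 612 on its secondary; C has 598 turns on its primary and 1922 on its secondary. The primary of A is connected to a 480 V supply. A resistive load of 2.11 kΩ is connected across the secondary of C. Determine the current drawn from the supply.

I_supply ≈ 2.53 A

After A: V = 480.00 × 1826/1544 = 567.67 V.
After B: V = 567.67 × 612/697 = 498.44 V.
After C: V = 498.44 × 1922/598 = 1602.0 V.
I_load = 1602.0/2110 = 0.75925 A, so P_out = 1602.0 × 0.75925 = 1216.3 W.
All ideal ⇒ P_in = P_out, so I_supply = 1216.3/480 = 2.53 A.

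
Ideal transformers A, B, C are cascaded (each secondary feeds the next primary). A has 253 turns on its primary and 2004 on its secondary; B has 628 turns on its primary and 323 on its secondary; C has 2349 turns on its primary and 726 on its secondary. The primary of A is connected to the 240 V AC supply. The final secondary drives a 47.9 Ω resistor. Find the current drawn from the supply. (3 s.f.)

After A: V = 240.00 × 2004/253 = 1901.0 V.
After B: V = 1901.0 × 323/628 = 977.76 V.
After C: V = 977.76 × 726/2349 = 302.19 V.
I_load = 302.19/47.9 = 6.3088 A, so P_out = 302.19 × 6.3088 = 1906.5 W.
All ideal ⇒ P_in = P_out, so I_supply = 1906.5/240 = 7.94 A.

I_supply ≈ 7.94 A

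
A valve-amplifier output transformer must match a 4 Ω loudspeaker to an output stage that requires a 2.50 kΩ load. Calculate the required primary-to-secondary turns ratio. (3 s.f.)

N_p/N_s ≈ 25.0

Z_p/Z_s = (N_p/N_s)², so N_p/N_s = √(2500/4) = √625 = 25.0.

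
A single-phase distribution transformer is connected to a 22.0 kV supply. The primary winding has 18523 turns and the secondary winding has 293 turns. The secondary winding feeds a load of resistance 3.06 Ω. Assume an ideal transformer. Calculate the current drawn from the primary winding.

I_p ≈ 1.80 A

V_s = V_p × N_s/N_p = 22000 × 293/18523 = 348.00 V.
I_s = V_s/R = 348.00/3.06 = 113.73 A.
For an ideal transformer I_p N_p = I_s N_s, so I_p = 113.73 × 293/18523 = 1.80 A.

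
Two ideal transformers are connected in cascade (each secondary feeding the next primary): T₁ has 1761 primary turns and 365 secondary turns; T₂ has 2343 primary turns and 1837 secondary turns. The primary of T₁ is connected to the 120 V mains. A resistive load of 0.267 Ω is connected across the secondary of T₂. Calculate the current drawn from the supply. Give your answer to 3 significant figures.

After T₁: V = 120.00 × 365/1761 = 24.872 V.
After T₂: V = 24.872 × 1837/2343 = 19.501 V.
I_load = 19.501/0.267 = 73.037 A, so P_out = 19.501 × 73.037 = 1424.3 W.
All ideal ⇒ P_in = P_out, so I_supply = 1424.3/120 = 11.9 A.

I_supply ≈ 11.9 A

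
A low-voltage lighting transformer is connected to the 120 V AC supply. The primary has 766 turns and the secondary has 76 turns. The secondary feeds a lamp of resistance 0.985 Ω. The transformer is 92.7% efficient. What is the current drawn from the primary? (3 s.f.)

V_s = 120 × 76/766 = 11.906 V.
I_s = V_s/R = 11.906/0.985 = 12.087 A.
P_out = V_s I_s = 11.906 × 12.087 = 143.91 W.
P_in = P_out/η = 143.91/0.927 = 155.24 W.
I_p = P_in/V_p = 155.24/120 = 1.29 A.

I_p ≈ 1.29 A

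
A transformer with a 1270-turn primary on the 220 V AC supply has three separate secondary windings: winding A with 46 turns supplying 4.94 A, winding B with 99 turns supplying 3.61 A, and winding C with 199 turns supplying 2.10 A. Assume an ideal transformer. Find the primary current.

I_p ≈ 0.789 A

V_A = 220 × 46/1270 = 7.9685 V; V_B = 220 × 99/1270 = 17.150 V; V_C = 220 × 199/1270 = 34.472 V.
P_out = V_A I_A + V_B I_B + V_C I_C = 7.9685×4.94 + 17.150×3.61 + 34.472×2.10 = 39.364 + 61.910 + 72.392 = 173.67 W.
Ideal ⇒ P_in = P_out, so I_p = P_out/V_p = 173.67/220 = 0.789 A.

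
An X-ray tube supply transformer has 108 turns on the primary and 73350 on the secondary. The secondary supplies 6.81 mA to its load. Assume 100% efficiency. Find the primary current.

I_p ≈ 4.63 A

For an ideal transformer I_p/I_s = N_s/N_p, so I_p = 0.00681 × 73350/108 = 4.63 A.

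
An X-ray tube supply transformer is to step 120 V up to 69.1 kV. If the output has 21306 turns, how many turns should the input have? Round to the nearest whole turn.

N_in/N_out = V_in/V_out, so N_in = 21306 × 120/69100 = 37.0 ≈ 37 turns.

N_in = 37 turns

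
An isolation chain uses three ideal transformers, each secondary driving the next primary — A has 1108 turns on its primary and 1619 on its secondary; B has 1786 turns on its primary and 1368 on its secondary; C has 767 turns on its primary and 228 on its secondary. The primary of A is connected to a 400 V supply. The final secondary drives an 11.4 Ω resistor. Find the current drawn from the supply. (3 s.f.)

After A: V = 400.00 × 1619/1108 = 584.48 V.
After B: V = 584.48 × 1368/1786 = 447.68 V.
After C: V = 447.68 × 228/767 = 133.08 V.
I_load = 133.08/11.4 = 11.674 A, so P_out = 133.08 × 11.674 = 1553.5 W.
All ideal ⇒ P_in = P_out, so I_supply = 1553.5/400 = 3.88 A.

I_supply ≈ 3.88 A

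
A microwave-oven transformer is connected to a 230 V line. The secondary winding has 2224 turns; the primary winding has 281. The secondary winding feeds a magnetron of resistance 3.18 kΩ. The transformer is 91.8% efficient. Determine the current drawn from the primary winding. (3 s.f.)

I_p ≈ 4.94 A

V_s = 230 × 2224/281 = 1820.4 V.
I_s = V_s/R = 1820.4/3180 = 0.57244 A.
P_out = V_s I_s = 1820.4 × 0.57244 = 1042.0 W.
P_in = P_out/η = 1042.0/0.918 = 1135.1 W.
I_p = P_in/V_p = 1135.1/230 = 4.94 A.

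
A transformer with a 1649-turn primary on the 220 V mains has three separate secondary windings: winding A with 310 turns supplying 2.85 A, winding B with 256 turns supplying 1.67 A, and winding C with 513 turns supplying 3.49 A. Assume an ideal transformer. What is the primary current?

I_p ≈ 1.88 A

V_A = 220 × 310/1649 = 41.358 V; V_B = 220 × 256/1649 = 34.154 V; V_C = 220 × 513/1649 = 68.441 V.
P_out = V_A I_A + V_B I_B + V_C I_C = 41.358×2.85 + 34.154×1.67 + 68.441×3.49 = 117.87 + 57.037 + 238.86 = 413.77 W.
Ideal ⇒ P_in = P_out, so I_p = P_out/V_p = 413.77/220 = 1.88 A.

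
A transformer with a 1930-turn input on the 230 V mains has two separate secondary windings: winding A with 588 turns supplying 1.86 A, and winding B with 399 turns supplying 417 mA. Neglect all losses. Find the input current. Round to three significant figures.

I_in ≈ 0.653 A

V_A = 230 × 588/1930 = 70.073 V; V_B = 230 × 399/1930 = 47.549 V.
P_out = V_A I_A + V_B I_B = 70.073×1.86 + 47.549×0.417 = 130.33 + 19.828 = 150.16 W.
Ideal ⇒ P_in = P_out, so I_in = P_out/V_in = 150.16/230 = 0.653 A.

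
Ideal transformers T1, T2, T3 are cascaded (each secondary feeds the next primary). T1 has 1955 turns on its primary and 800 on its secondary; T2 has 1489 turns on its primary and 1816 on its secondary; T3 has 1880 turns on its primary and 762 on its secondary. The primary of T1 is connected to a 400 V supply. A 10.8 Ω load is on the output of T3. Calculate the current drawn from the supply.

Secondary of T1: V = 400.00 × 800/1955 = 163.68 V.
Secondary of T2: V = 163.68 × 1816/1489 = 199.63 V.
Secondary of T3: V = 199.63 × 762/1880 = 80.914 V.
I_load = 80.914/10.8 = 7.4920 A, so P_out = 80.914 × 7.4920 = 606.20 W.
All ideal ⇒ P_in = P_out, so I_supply = 606.20/400 = 1.52 A.

I_supply ≈ 1.52 A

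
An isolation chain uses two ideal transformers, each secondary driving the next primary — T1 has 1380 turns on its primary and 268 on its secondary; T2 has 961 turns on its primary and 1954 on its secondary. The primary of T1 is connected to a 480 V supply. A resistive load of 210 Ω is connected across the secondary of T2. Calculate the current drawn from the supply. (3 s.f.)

I_supply ≈ 0.356 A

Secondary of T1: V = 480.00 × 268/1380 = 93.217 V.
Secondary of T2: V = 93.217 × 1954/961 = 189.54 V.
I_load = 189.54/210 = 0.90257 A, so P_out = 189.54 × 0.90257 = 171.07 W.
All ideal ⇒ P_in = P_out, so I_supply = 171.07/480 = 0.356 A.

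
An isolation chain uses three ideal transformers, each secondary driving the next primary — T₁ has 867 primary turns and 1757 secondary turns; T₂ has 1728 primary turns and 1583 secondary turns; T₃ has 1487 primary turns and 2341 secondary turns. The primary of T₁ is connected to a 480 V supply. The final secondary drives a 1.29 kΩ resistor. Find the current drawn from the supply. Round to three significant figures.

I_supply ≈ 3.18 A

Secondary of T₁: V = 480.00 × 1757/867 = 972.73 V.
Secondary of T₂: V = 972.73 × 1583/1728 = 891.11 V.
Secondary of T₃: V = 891.11 × 2341/1487 = 1402.9 V.
I_load = 1402.9/1290 = 1.0875 A, so P_out = 1402.9 × 1.0875 = 1525.6 W.
All ideal ⇒ P_in = P_out, so I_supply = 1525.6/480 = 3.18 A.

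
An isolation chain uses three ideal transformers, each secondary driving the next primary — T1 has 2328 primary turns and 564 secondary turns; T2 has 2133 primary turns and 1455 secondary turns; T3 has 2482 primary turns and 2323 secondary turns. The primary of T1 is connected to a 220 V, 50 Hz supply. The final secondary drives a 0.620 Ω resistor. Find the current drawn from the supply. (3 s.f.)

I_supply ≈ 8.49 A

Secondary of T1: V = 220.00 × 564/2328 = 53.299 V.
Secondary of T2: V = 53.299 × 1455/2133 = 36.357 V.
Secondary of T3: V = 36.357 × 2323/2482 = 34.028 V.
I_load = 34.028/0.620 = 54.884 A, so P_out = 34.028 × 54.884 = 1867.6 W.
All ideal ⇒ P_in = P_out, so I_supply = 1867.6/220 = 8.49 A.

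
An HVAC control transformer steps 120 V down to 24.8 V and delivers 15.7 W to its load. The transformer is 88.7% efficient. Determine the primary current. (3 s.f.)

I_p ≈ 0.148 A

P_in = P_out/η = 15.7/0.887 = 17.700 W.
I_p = P_in/V_p = 17.700/120 = 0.148 A.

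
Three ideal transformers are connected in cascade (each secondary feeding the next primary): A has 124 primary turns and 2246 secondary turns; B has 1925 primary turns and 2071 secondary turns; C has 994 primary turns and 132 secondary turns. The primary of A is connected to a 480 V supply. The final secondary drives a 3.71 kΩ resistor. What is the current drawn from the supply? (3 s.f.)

I_supply ≈ 0.866 A

After A: V = 480.00 × 2246/124 = 8694.2 V.
After B: V = 8694.2 × 2071/1925 = 9353.6 V.
After C: V = 9353.6 × 132/994 = 1242.1 V.
I_load = 1242.1/3710 = 0.33481 A, so P_out = 1242.1 × 0.33481 = 415.87 W.
All ideal ⇒ P_in = P_out, so I_supply = 415.87/480 = 0.866 A.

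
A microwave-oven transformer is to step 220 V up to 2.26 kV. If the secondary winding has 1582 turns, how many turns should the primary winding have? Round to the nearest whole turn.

N_p/N_s = V_p/V_s, so N_p = 1582 × 220/2260 = 154.0 ≈ 154 turns.

N_p = 154 turns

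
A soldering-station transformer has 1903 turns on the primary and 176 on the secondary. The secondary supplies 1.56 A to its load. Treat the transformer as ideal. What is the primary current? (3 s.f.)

For an ideal transformer I_p/I_s = N_s/N_p, so I_p = 1.56 × 176/1903 = 0.144 A.

I_p ≈ 0.144 A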